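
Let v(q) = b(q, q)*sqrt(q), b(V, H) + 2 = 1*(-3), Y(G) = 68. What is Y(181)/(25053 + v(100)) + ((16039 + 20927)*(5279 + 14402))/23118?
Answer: 3031730050927/96336559 ≈ 31470.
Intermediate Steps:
b(V, H) = -5 (b(V, H) = -2 + 1*(-3) = -2 - 3 = -5)
v(q) = -5*sqrt(q)
Y(181)/(25053 + v(100)) + ((16039 + 20927)*(5279 + 14402))/23118 = 68/(25053 - 5*sqrt(100)) + ((16039 + 20927)*(5279 + 14402))/23118 = 68/(25053 - 5*10) + (36966*19681)*(1/23118) = 68/(25053 - 50) + 727527846*(1/23118) = 68/25003 + 121254641/3853 = 3031730050927/96336559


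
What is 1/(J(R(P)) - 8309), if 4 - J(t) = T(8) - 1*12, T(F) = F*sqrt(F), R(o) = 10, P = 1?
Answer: -8293/68773337 + 16*sqrt(2)/68773337 ≈ -0.00012026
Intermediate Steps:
T(F) = F**(3/2)
J(t) = 16 - 16*sqrt(2) (J(t) = 4 - (8**(3/2) - 1*12) = 4 - (16*sqrt(2) - 12) = 4 - (-12 + 16*sqrt(2)) = 4 + (12 - 16*sqrt(2)) = 16 - 16*sqrt(2))
1/(J(R(P)) - 8309) = 1/((16 - 16*sqrt(2)) - 8309) = 1/(-8293 - 16*sqrt(2))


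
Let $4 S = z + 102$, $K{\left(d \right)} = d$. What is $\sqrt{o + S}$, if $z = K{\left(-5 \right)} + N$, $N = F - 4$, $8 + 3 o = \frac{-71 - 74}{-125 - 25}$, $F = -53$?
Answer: $\frac{\sqrt{6890}}{30} \approx 2.7669$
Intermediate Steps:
$o = - \frac{211}{90}$ ($o = - \frac{8}{3} + \frac{\left(-71 - 74\right) \frac{1}{-125 - 25}}{3} = - \frac{8}{3} + \frac{\left(-145\right) \frac{1}{-150}}{3} = - \frac{8}{3} + \frac{\left(-145\right) \left(- \frac{1}{150}\right)}{3} = - \frac{8}{3} + \frac{1}{3} \cdot \frac{29}{30} = - \frac{8}{3} + \frac{29}{90} = - \frac{211}{90} \approx -2.3444$)
$N = -57$ ($N = -53 - 4 = -57$)
$z = -62$ ($z = -5 - 57 = -62$)
$S = 10$ ($S = \frac{-62 + 102}{4} = \frac{1}{4} \cdot 40 = 10$)
$\sqrt{o + S} = \sqrt{- \frac{211}{90} + 10} = \sqrt{\frac{689}{90}} = \frac{\sqrt{6890}}{30}$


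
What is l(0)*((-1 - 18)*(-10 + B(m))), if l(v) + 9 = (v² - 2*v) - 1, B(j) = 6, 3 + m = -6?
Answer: -760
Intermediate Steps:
m = -9 (m = -3 - 6 = -9)
l(v) = -10 + v² - 2*v (l(v) = -9 + ((v² - 2*v) - 1) = -9 + (-1 + v² - 2*v) = -10 + v² - 2*v)
l(0)*((-1 - 18)*(-10 + B(m))) = (-10 + 0² - 2*0)*((-1 - 18)*(-10 + 6)) = (-10 + 0 + 0)*(-19*(-4)) = -10*76 = -760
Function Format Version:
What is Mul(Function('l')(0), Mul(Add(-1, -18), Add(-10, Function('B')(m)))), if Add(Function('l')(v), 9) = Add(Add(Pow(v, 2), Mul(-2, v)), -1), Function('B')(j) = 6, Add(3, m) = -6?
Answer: -760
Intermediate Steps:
m = -9 (m = Add(-3, -6) = -9)
Function('l')(v) = Add(-10, Pow(v, 2), Mul(-2, v)) (Function('l')(v) = Add(-9, Add(Add(Pow(v, 2), Mul(-2, v)), -1)) = Add(-9, Add(-1, Pow(v, 2), Mul(-2, v))) = Add(-10, Pow(v, 2), Mul(-2, v)))
Mul(Function('l')(0), Mul(Add(-1, -18), Add(-10, Function('B')(m)))) = Mul(Add(-10, Pow(0, 2), Mul(-2, 0)), Mul(Add(-1, -18), Add(-10, 6))) = Mul(Add(-10, 0, 0), Mul(-19, -4)) = Mul(-10, 76) = -760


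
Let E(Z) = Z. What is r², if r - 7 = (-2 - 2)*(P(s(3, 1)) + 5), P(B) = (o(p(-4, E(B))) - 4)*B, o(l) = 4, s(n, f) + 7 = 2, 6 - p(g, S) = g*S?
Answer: 169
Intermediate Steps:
p(g, S) = 6 - S*g (p(g, S) = 6 - g*S = 6 - S*g)
s(n, f) = -5 (s(n, f) = -7 + 2 = -5)
P(B) = 0 (P(B) = (4 - 4)*B = 0*B = 0)
r = -13 (r = 7 + (-2 - 2)*(0 + 5) = 7 - 4*5 = 7 - 20 = -13)
r² = (-13)² = 169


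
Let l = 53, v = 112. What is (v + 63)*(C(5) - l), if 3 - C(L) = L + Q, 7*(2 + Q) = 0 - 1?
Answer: -9250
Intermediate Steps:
Q = -15/7 (Q = -2 + (0 - 1)/7 = -2 + (⅐)*(-1) = -2 - ⅐ = -15/7 ≈ -2.1429)
C(L) = 36/7 - L (C(L) = 3 - (L - 15/7) = 3 - (-15/7 + L) = 3 + (15/7 - L) = 36/7 - L)
(v + 63)*(C(5) - l) = (112 + 63)*((36/7 - 1*5) - 1*53) = 175*((36/7 - 5) - 53) = 175*(⅐ - 53) = 175*(-370/7) = -9250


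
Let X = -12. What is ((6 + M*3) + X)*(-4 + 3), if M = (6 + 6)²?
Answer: -426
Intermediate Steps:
M = 144 (M = 12² = 144)
((6 + M*3) + X)*(-4 + 3) = ((6 + 144*3) - 12)*(-4 + 3) = ((6 + 432) - 12)*(-1) = (438 - 12)*(-1) = 426*(-1) = -426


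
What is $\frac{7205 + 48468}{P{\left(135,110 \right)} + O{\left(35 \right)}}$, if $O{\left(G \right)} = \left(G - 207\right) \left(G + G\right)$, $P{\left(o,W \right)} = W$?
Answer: $- \frac{55673}{11930} \approx -4.6666$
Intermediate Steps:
$O{\left(G \right)} = 2 G \left(-207 + G\right)$ ($O{\left(G \right)} = \left(-207 + G\right) 2 G = 2 G \left(-207 + G\right)$)
$\frac{7205 + 48468}{P{\left(135,110 \right)} + O{\left(35 \right)}} = \frac{7205 + 48468}{110 + 2 \cdot 35 \left(-207 + 35\right)} = \frac{55673}{110 + 2 \cdot 35 \left(-172\right)} = \frac{55673}{110 - 12040} = \frac{55673}{-11930} = 55673 \left(- \frac{1}{11930}\right) = - \frac{55673}{11930}$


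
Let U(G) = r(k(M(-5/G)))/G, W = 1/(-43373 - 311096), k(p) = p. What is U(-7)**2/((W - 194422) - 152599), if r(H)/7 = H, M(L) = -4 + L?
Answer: -187514101/6027401155650 ≈ -3.1110e-5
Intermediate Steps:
W = -1/354469 (W = 1/(-354469) = -1/354469 ≈ -2.8211e-6)
r(H) = 7*H
U(G) = (-28 - 35/G)/G (U(G) = (7*(-4 - 5/G))/G = (-28 - 35/G)/G)
U(-7)**2/((W - 194422) - 152599) = (7*(-5 - 4*(-7))/(-7)**2)**2/((-1/354469 - 194422) - 152599) = (7*(1/49)*(-5 + 28))**2/(-68916571919/354469 - 152599) = (7*(1/49)*23)**2/(-123008186850/354469) = (23/7)**2*(-354469/123008186850) = (529/49)*(-354469/123008186850) = -187514101/6027401155650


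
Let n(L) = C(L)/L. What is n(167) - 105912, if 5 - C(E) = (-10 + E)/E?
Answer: -2953779090/27889 ≈ -1.0591e+5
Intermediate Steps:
C(E) = 5 - (-10 + E)/E
n(L) = (4 + 10/L)/L
n(167) - 105912 = 2*(5 + 2*167)/167² - 105912 = 2*(1/27889)*(5 + 334) - 105912 = 2*(1/27889)*339 - 105912 = 678/27889 - 105912 = -2953779090/27889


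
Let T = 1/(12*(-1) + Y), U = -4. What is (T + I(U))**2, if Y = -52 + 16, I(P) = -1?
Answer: 2401/2304 ≈ 1.0421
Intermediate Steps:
Y = -36
T = -1/48 (T = 1/(12*(-1) - 36) = 1/(-12 - 36) = 1/(-48) = -1/48 ≈ -0.020833)
(T + I(U))**2 = (-1/48 - 1)**2 = (-49/48)**2 = 2401/2304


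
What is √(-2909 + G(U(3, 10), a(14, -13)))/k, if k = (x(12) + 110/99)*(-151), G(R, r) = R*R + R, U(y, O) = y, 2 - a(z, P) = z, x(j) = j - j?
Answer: -9*I*√2897/1510 ≈ -0.3208*I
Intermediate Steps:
x(j) = 0
a(z, P) = 2 - z
G(R, r) = R + R² (G(R, r) = R² + R = R + R²)
k = -1510/9 (k = (0 + 110/99)*(-151) = (0 + 110*(1/99))*(-151) = (0 + 10/9)*(-151) = (10/9)*(-151) = -1510/9 ≈ -167.78)
√(-2909 + G(U(3, 10), a(14, -13)))/k = √(-2909 + 3*(1 + 3))/(-1510/9) = √(-2909 + 3*4)*(-9/1510) = √(-2909 + 12)*(-9/1510) = √(-2897)*(-9/1510) = (I*√2897)*(-9/1510) = -9*I*√2897/1510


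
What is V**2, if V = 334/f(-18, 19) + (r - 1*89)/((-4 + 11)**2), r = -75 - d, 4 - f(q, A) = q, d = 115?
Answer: 26152996/290521 ≈ 90.021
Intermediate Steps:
f(q, A) = 4 - q
r = -190 (r = -75 - 1*115 = -75 - 115 = -190)
V = 5114/539 (V = 334/(4 - 1*(-18)) + (-190 - 1*89)/((-4 + 11)**2) = 334/(4 + 18) + (-190 - 89)/(7**2) = 334/22 - 279/49 = 334*(1/22) - 279*1/49 = 167/11 - 279/49 = 5114/539 ≈ 9.4879)
V**2 = (5114/539)**2 = 26152996/290521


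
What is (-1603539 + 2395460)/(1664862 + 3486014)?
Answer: 791921/5150876 ≈ 0.15374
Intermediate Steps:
(-1603539 + 2395460)/(1664862 + 3486014) = 791921/5150876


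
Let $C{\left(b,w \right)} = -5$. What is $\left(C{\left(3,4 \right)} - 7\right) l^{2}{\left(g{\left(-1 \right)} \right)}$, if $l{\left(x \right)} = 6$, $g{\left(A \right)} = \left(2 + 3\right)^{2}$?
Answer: $-432$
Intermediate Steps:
$g{\left(A \right)} = 25$ ($g{\left(A \right)} = 5^{2} = 25$)
$\left(C{\left(3,4 \right)} - 7\right) l^{2}{\left(g{\left(-1 \right)} \right)} = \left(-5 - 7\right) 6^{2} = \left(-5 - 7\right) 36 = \left(-12\right) 36 = -432$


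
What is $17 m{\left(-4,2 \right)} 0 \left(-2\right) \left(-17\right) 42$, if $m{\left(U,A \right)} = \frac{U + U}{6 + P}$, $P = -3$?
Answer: $0$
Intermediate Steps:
$m{\left(U,A \right)} = \frac{2 U}{3}$ ($m{\left(U,A \right)} = \frac{U + U}{6 - 3} = \frac{2 U}{3}$)
$17 m{\left(-4,2 \right)} 0 \left(-2\right) \left(-17\right) 42 = 17 \cdot \frac{2}{3} \left(-4\right) 0 \left(-2\right) \left(-17\right) 42 = 17 \left(- \frac{8}{3}\right) 0 \left(-2\right) \left(-17\right) 42 = 17 \cdot 0 \left(-2\right) \left(-17\right) 42 = 17 \cdot 0 \left(-17\right) 42 = 0 \left(-17\right) 42 = 0 \cdot 42 = 0$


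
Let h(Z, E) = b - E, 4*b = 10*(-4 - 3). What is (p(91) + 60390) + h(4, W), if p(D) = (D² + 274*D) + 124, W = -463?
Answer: 188349/2 ≈ 94175.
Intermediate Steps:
b = -35/2 (b = (10*(-4 - 3))/4 = (10*(-7))/4 = (¼)*(-70) = -35/2 ≈ -17.500)
h(Z, E) = -35/2 - E
p(D) = 124 + D² + 274*D
(p(91) + 60390) + h(4, W) = ((124 + 91² + 274*91) + 60390) + (-35/2 - 1*(-463)) = ((124 + 8281 + 24934) + 60390) + (-35/2 + 463) = (33339 + 60390) + 891/2 = 93729 + 891/2 = 188349/2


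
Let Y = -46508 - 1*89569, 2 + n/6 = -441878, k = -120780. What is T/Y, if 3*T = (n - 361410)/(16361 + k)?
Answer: -1004230/14209024263 ≈ -7.0676e-5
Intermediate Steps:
n = -2651280 (n = -12 + 6*(-441878) = -12 - 2651268 = -2651280)
T = 1004230/104419 (T = ((-2651280 - 361410)/(16361 - 120780))/3 = (-3012690/(-104419))/3 = (-3012690*(-1/104419))/3 = (⅓)*(3012690/104419) = 1004230/104419 ≈ 9.6173)
Y = -136077 (Y = -46508 - 89569 = -136077)
T/Y = (1004230/104419)/(-136077) = (1004230/104419)*(-1/136077) = -1004230/14209024263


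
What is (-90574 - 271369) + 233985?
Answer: -127958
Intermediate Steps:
(-90574 - 271369) + 233985 = -361943 + 233985 = -127958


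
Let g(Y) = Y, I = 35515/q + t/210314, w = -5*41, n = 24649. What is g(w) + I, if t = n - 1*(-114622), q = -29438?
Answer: -318142566518/1547805883 ≈ -205.54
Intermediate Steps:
t = 139271 (t = 24649 - 1*(-114622) = 24649 + 114622 = 139271)
w = -205
I = -842360503/1547805883 (I = 35515/(-29438) + 139271/210314 = 35515*(-1/29438) + 139271*(1/210314) = -35515/29438 + 139271/210314 = -842360503/1547805883 ≈ -0.54423)
g(w) + I = -205 - 842360503/1547805883 = -318142566518/1547805883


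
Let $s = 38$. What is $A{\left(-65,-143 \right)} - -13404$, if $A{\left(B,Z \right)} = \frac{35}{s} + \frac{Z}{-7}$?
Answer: $\frac{3571143}{266} \approx 13425.0$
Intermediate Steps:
$A{\left(B,Z \right)} = \frac{35}{38} - \frac{Z}{7}$ ($A{\left(B,Z \right)} = \frac{35}{38} + \frac{Z}{-7} = 35 \cdot \frac{1}{38} + Z \left(- \frac{1}{7}\right) = \frac{35}{38} - \frac{Z}{7}$)
$A{\left(-65,-143 \right)} - -13404 = \left(\frac{35}{38} - - \frac{143}{7}\right) - -13404 = \left(\frac{35}{38} + \frac{143}{7}\right) + 13404 = \frac{5679}{266} + 13404 = \frac{3571143}{266}$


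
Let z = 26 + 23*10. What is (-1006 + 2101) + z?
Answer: 1351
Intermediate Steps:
z = 256 (z = 26 + 230 = 256)
(-1006 + 2101) + z = (-1006 + 2101) + 256 = 1095 + 256 = 1351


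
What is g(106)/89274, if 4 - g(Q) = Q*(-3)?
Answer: 161/44637 ≈ 0.0036069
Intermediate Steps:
g(Q) = 4 + 3*Q (g(Q) = 4 - Q*(-3) = 4 - (-3)*Q = 4 + 3*Q)
g(106)/89274 = (4 + 3*106)/89274 = (4 + 318)*(1/89274) = 322*(1/89274) = 161/44637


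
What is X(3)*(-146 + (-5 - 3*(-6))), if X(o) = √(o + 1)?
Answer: -266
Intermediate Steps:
X(o) = √(1 + o)
X(3)*(-146 + (-5 - 3*(-6))) = √(1 + 3)*(-146 + (-5 - 3*(-6))) = √4*(-146 + (-5 + 18)) = 2*(-146 + 13) = 2*(-133) = -266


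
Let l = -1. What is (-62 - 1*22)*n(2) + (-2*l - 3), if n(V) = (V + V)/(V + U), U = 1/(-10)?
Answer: -3379/19 ≈ -177.84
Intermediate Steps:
U = -⅒ ≈ -0.10000
n(V) = 2*V/(-⅒ + V) (n(V) = (V + V)/(V - ⅒) = (2*V)/(-⅒ + V) = 2*V/(-⅒ + V))
(-62 - 1*22)*n(2) + (-2*l - 3) = (-62 - 1*22)*(20*2/(-1 + 10*2)) + (-2*(-1) - 3) = (-62 - 22)*(20*2/(-1 + 20)) + (2 - 3) = -1680*2/19 - 1 = -84*40/19 - 1 = -3360/19 - 1 = -3379/19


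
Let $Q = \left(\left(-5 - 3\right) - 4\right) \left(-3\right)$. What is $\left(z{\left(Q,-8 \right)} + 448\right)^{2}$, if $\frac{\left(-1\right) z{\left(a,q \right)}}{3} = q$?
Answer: $222784$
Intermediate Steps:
$Q = 36$ ($Q = \left(-8 - 4\right) \left(-3\right) = \left(-12\right) \left(-3\right) = 36$)
$z{\left(a,q \right)} = - 3 q$
$\left(z{\left(Q,-8 \right)} + 448\right)^{2} = \left(\left(-3\right) \left(-8\right) + 448\right)^{2} = \left(24 + 448\right)^{2} = 472^{2} = 222784$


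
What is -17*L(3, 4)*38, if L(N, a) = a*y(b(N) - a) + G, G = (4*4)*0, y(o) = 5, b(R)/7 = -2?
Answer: -12920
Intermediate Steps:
b(R) = -14 (b(R) = 7*(-2) = -14)
G = 0 (G = 16*0 = 0)
L(N, a) = 5*a (L(N, a) = a*5 + 0 = 5*a + 0 = 5*a)
-17*L(3, 4)*38 = -85*4*38 = -17*20*38 = -340*38 = -12920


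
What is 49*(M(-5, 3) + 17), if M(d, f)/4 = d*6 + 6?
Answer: -3871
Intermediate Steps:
M(d, f) = 24 + 24*d (M(d, f) = 4*(d*6 + 6) = 4*(6*d + 6) = 4*(6 + 6*d) = 24 + 24*d)
49*(M(-5, 3) + 17) = 49*((24 + 24*(-5)) + 17) = 49*((24 - 120) + 17) = 49*(-96 + 17) = 49*(-79) = -3871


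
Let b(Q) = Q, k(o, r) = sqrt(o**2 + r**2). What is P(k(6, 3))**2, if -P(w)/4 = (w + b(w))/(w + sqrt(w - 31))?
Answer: 2880/(3*sqrt(5) + I*sqrt(31 - 3*sqrt(5)))**2 ≈ 12.421 - 39.664*I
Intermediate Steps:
P(w) = -8*w/(w + sqrt(-31 + w)) (P(w) = -4*(w + w)/(w + sqrt(w - 31)) = -4*2*w/(w + sqrt(-31 + w)) = -8*w/(w + sqrt(-31 + w)))
P(k(6, 3))**2 = (-8*sqrt(6**2 + 3**2)/(sqrt(6**2 + 3**2) + sqrt(-31 + sqrt(6**2 + 3**2))))**2 = (-8*sqrt(36 + 9)/(sqrt(36 + 9) + sqrt(-31 + sqrt(36 + 9))))**2 = (-8*sqrt(45)/(sqrt(45) + sqrt(-31 + sqrt(45))))**2 = (-8*3*sqrt(5)/(3*sqrt(5) + sqrt(-31 + 3*sqrt(5))))**2 = (-8*3*sqrt(5)/(sqrt(-31 + 3*sqrt(5)) + 3*sqrt(5)))**2 = (-24*sqrt(5)/(sqrt(-31 + 3*sqrt(5)) + 3*sqrt(5)))**2 = 2880/(sqrt(-31 + 3*sqrt(5)) + 3*sqrt(5))**2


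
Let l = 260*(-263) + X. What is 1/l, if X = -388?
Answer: -1/68768 ≈ -1.4542e-5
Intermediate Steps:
l = -68768 (l = 260*(-263) - 388 = -68380 - 388 = -68768)
1/l = 1/(-68768) = -1/68768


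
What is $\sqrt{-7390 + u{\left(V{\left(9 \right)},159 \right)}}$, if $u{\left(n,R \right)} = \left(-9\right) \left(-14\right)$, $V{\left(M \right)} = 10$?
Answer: $4 i \sqrt{454} \approx 85.229 i$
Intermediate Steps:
$u{\left(n,R \right)} = 126$
$\sqrt{-7390 + u{\left(V{\left(9 \right)},159 \right)}} = \sqrt{-7390 + 126} = \sqrt{-7264} = 4 i \sqrt{454}$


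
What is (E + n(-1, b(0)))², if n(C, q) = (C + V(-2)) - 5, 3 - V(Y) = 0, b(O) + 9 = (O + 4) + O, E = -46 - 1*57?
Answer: 11236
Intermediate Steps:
E = -103 (E = -46 - 57 = -103)
b(O) = -5 + 2*O (b(O) = -9 + ((O + 4) + O) = -9 + ((4 + O) + O) = -9 + (4 + 2*O) = -5 + 2*O)
V(Y) = 3 (V(Y) = 3 - 1*0 = 3 + 0 = 3)
n(C, q) = -2 + C (n(C, q) = (C + 3) - 5 = (3 + C) - 5 = -2 + C)
(E + n(-1, b(0)))² = (-103 + (-2 - 1))² = (-103 - 3)² = (-106)² = 11236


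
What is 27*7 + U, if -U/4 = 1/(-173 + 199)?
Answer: 2455/13 ≈ 188.85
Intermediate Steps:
U = -2/13 (U = -4/(-173 + 199) = -4/26 = -4*1/26 = -2/13 ≈ -0.15385)
27*7 + U = 27*7 - 2/13 = 189 - 2/13 = 2455/13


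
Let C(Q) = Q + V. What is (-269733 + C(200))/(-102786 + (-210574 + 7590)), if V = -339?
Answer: 134936/152885 ≈ 0.88260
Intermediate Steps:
C(Q) = -339 + Q (C(Q) = Q - 339 = -339 + Q)
(-269733 + C(200))/(-102786 + (-210574 + 7590)) = (-269733 + (-339 + 200))/(-102786 + (-210574 + 7590)) = (-269733 - 139)/(-102786 - 202984) = -269872/(-305770) = -269872*(-1/305770) = 134936/152885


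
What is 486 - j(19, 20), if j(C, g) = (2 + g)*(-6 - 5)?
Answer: 728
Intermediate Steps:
j(C, g) = -22 - 11*g (j(C, g) = (2 + g)*(-11) = -22 - 11*g)
486 - j(19, 20) = 486 - (-22 - 11*20) = 486 - (-22 - 220) = 486 - 1*(-242) = 486 + 242 = 728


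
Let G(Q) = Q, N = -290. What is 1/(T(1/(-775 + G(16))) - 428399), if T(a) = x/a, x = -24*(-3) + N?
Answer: -1/262937 ≈ -3.8032e-6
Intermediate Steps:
x = -218 (x = -24*(-3) - 290 = 72 - 290 = -218)
T(a) = -218/a
1/(T(1/(-775 + G(16))) - 428399) = 1/(-218/(1/(-775 + 16)) - 428399) = 1/(-218/(1/(-759)) - 428399) = 1/(-218/(-1/759) - 428399) = 1/(-218*(-759) - 428399) = 1/(165462 - 428399) = 1/(-262937) = -1/262937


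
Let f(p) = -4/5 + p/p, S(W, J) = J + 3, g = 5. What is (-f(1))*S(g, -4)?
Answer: ⅕ ≈ 0.20000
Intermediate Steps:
S(W, J) = 3 + J
f(p) = ⅕ (f(p) = -4*⅕ + 1 = -⅘ + 1 = ⅕)
(-f(1))*S(g, -4) = (-1*⅕)*(3 - 4) = -⅕*(-1) = ⅕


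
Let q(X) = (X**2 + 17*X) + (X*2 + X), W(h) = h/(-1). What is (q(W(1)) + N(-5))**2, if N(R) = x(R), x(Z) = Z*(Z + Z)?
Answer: 961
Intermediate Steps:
x(Z) = 2*Z**2 (x(Z) = Z*(2*Z) = 2*Z**2)
W(h) = -h (W(h) = h*(-1) = -h)
N(R) = 2*R**2
q(X) = X**2 + 20*X (q(X) = (X**2 + 17*X) + (2*X + X) = (X**2 + 17*X) + 3*X = X**2 + 20*X)
(q(W(1)) + N(-5))**2 = ((-1*1)*(20 - 1*1) + 2*(-5)**2)**2 = (-(20 - 1) + 2*25)**2 = (-1*19 + 50)**2 = (-19 + 50)**2 = 31**2 = 961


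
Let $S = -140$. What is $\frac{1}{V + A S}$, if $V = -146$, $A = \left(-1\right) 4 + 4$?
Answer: $- \frac{1}{146} \approx -0.0068493$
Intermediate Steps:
$A = 0$ ($A = -4 + 4 = 0$)
$\frac{1}{V + A S} = \frac{1}{-146 + 0 \left(-140\right)} = \frac{1}{-146 + 0} = \frac{1}{-146} = - \frac{1}{146}$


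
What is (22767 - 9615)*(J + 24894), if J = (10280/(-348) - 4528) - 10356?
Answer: 3806627200/29 ≈ 1.3126e+8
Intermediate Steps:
J = -1297478/87 (J = (10280*(-1/348) - 4528) - 10356 = (-2570/87 - 4528) - 10356 = -396506/87 - 10356 = -1297478/87 ≈ -14914.)
(22767 - 9615)*(J + 24894) = (22767 - 9615)*(-1297478/87 + 24894) = 13152*(868300/87) = 3806627200/29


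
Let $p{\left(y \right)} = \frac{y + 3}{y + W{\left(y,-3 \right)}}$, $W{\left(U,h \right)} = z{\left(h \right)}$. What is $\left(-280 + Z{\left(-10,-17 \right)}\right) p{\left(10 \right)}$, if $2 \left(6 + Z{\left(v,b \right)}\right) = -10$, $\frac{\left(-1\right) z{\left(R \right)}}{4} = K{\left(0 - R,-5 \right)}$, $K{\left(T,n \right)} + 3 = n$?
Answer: $- \frac{1261}{14} \approx -90.071$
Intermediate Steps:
$K{\left(T,n \right)} = -3 + n$
$z{\left(R \right)} = 32$ ($z{\left(R \right)} = - 4 \left(-3 - 5\right) = \left(-4\right) \left(-8\right) = 32$)
$Z{\left(v,b \right)} = -11$ ($Z{\left(v,b \right)} = -6 + \frac{1}{2} \left(-10\right) = -6 - 5 = -11$)
$W{\left(U,h \right)} = 32$
$p{\left(y \right)} = \frac{3 + y}{32 + y}$ ($p{\left(y \right)} = \frac{y + 3}{y + 32} = \frac{3 + y}{32 + y}$)
$\left(-280 + Z{\left(-10,-17 \right)}\right) p{\left(10 \right)} = \left(-280 - 11\right) \frac{3 + 10}{32 + 10} = - 291 \cdot \frac{1}{42} \cdot 13 = \left(-291\right) \frac{13}{42} = - \frac{1261}{14}$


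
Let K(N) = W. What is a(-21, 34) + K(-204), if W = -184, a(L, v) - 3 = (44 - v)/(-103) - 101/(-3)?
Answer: -45556/309 ≈ -147.43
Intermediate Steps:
a(L, v) = 11198/309 + v/103 (a(L, v) = 3 + ((44 - v)/(-103) - 101/(-3)) = 3 + ((44 - v)*(-1/103) - 101*(-⅓)) = 3 + ((-44/103 + v/103) + 101/3) = 3 + (10271/309 + v/103) = 11198/309 + v/103)
K(N) = -184
a(-21, 34) + K(-204) = (11198/309 + (1/103)*34) - 184 = (11198/309 + 34/103) - 184 = 11300/309 - 184 = -45556/309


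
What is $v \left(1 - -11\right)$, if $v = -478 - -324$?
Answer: $-1848$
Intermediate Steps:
$v = -154$ ($v = -478 + 324 = -154$)
$v \left(1 - -11\right) = - 154 \left(1 - -11\right) = - 154 \left(1 + 11\right) = \left(-154\right) 12 = -1848$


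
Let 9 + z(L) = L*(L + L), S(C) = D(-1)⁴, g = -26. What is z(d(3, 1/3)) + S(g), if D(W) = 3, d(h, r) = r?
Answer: 650/9 ≈ 72.222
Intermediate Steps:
S(C) = 81 (S(C) = 3⁴ = 81)
z(L) = -9 + 2*L² (z(L) = -9 + L*(L + L) = -9 + L*(2*L) = -9 + 2*L²)
z(d(3, 1/3)) + S(g) = (-9 + 2*(1/3)²) + 81 = (-9 + 2*(⅓)²) + 81 = (-9 + 2*(⅑)) + 81 = (-9 + 2/9) + 81 = -79/9 + 81 = 650/9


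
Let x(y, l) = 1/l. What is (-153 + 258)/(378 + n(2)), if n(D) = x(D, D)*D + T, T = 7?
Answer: 105/386 ≈ 0.27202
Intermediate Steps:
n(D) = 8 (n(D) = D/D + 7 = 1 + 7 = 8)
(-153 + 258)/(378 + n(2)) = (-153 + 258)/(378 + 8) = 105/386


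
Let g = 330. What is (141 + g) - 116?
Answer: 355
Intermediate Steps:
(141 + g) - 116 = (141 + 330) - 116 = 471 - 116 = 355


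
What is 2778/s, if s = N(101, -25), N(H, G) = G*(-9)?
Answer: 926/75 ≈ 12.347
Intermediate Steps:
N(H, G) = -9*G
s = 225 (s = -9*(-25) = 225)
2778/s = 2778/225 = 2778*(1/225) = 926/75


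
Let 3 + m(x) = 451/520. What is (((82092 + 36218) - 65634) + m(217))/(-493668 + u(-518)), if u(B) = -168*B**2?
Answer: -9130137/7899164000 ≈ -0.0011558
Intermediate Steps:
m(x) = -1109/520 (m(x) = -3 + 451/520 = -1109/520)
(((82092 + 36218) - 65634) + m(217))/(-493668 + u(-518)) = (((82092 + 36218) - 65634) - 1109/520)/(-493668 - 168*(-518)**2) = ((118310 - 65634) - 1109/520)/(-493668 - 168*268324) = (52676 - 1109/520)/(-493668 - 45078432) = (27390411/520)/(-45572100) = (27390411/520)*(-1/45572100) = -9130137/7899164000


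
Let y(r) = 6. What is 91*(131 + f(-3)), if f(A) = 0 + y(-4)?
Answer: 12467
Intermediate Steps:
f(A) = 6 (f(A) = 0 + 6 = 6)
91*(131 + f(-3)) = 91*(131 + 6) = 91*137 = 12467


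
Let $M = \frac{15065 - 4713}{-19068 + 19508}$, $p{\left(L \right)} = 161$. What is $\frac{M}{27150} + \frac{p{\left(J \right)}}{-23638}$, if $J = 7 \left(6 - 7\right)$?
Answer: $- \frac{104912839}{17648721750} \approx -0.0059445$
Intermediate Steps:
$J = -7$ ($J = 7 \left(-1\right) = -7$)
$M = \frac{1294}{55}$ ($M = \frac{10352}{440} = 10352 \cdot \frac{1}{440} = \frac{1294}{55} \approx 23.527$)
$\frac{M}{27150} + \frac{p{\left(J \right)}}{-23638} = \frac{1294}{55 \cdot 27150} + \frac{161}{-23638} = \frac{1294}{55} \cdot \frac{1}{27150} + 161 \left(- \frac{1}{23638}\right) = \frac{647}{746625} - \frac{161}{23638} = - \frac{104912839}{17648721750}$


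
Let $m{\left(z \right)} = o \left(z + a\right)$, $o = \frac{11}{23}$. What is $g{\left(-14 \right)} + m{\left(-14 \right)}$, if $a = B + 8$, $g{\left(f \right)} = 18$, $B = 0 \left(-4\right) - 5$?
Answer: $\frac{293}{23} \approx 12.739$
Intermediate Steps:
$B = -5$ ($B = 0 - 5 = -5$)
$a = 3$ ($a = -5 + 8 = 3$)
$o = \frac{11}{23}$ ($o = 11 \cdot \frac{1}{23} = \frac{11}{23} \approx 0.47826$)
$m{\left(z \right)} = \frac{33}{23} + \frac{11 z}{23}$ ($m{\left(z \right)} = \frac{11 \left(z + 3\right)}{23} = \frac{11 \left(3 + z\right)}{23} = \frac{33}{23} + \frac{11 z}{23}$)
$g{\left(-14 \right)} + m{\left(-14 \right)} = 18 + \left(\frac{33}{23} + \frac{11}{23} \left(-14\right)\right) = 18 + \left(\frac{33}{23} - \frac{154}{23}\right) = 18 - \frac{121}{23} = \frac{293}{23}$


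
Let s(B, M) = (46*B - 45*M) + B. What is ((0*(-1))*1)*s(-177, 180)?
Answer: 0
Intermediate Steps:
s(B, M) = -45*M + 47*B (s(B, M) = (-45*M + 46*B) + B = -45*M + 47*B)
((0*(-1))*1)*s(-177, 180) = ((0*(-1))*1)*(-45*180 + 47*(-177)) = (0*1)*(-8100 - 8319) = 0*(-16419) = 0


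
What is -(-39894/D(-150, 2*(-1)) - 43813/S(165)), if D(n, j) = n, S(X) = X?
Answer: -32/75 ≈ -0.42667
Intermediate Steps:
-(-39894/D(-150, 2*(-1)) - 43813/S(165)) = -(-39894/(-150) - 43813/165) = -(-39894*(-1/150) - 43813*1/165) = -(6649/25 - 3983/15) = -1*32/75 = -32/75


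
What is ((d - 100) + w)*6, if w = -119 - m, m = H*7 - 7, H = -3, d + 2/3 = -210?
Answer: -2410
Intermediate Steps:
d = -632/3 (d = -⅔ - 210 = -632/3 ≈ -210.67)
m = -28 (m = -3*7 - 7 = -21 - 7 = -28)
w = -91 (w = -119 - 1*(-28) = -119 + 28 = -91)
((d - 100) + w)*6 = ((-632/3 - 100) - 91)*6 = (-932/3 - 91)*6 = -1205/3*6 = -2410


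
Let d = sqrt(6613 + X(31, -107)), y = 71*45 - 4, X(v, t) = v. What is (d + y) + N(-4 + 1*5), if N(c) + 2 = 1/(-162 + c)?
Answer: 513428/161 + 2*sqrt(1661) ≈ 3270.5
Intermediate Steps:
y = 3191 (y = 3195 - 4 = 3191)
N(c) = -2 + 1/(-162 + c)
d = 2*sqrt(1661) (d = sqrt(6613 + 31) = sqrt(6644) = 2*sqrt(1661) ≈ 81.511)
(d + y) + N(-4 + 1*5) = (2*sqrt(1661) + 3191) + (325 - 2*(-4 + 1*5))/(-162 + (-4 + 1*5)) = (3191 + 2*sqrt(1661)) + (325 - 2*(-4 + 5))/(-162 + (-4 + 5)) = (3191 + 2*sqrt(1661)) + (325 - 2*1)/(-162 + 1) = (3191 + 2*sqrt(1661)) + (325 - 2)/(-161) = (3191 + 2*sqrt(1661)) - 1/161*323 = (3191 + 2*sqrt(1661)) - 323/161 = 513428/161 + 2*sqrt(1661)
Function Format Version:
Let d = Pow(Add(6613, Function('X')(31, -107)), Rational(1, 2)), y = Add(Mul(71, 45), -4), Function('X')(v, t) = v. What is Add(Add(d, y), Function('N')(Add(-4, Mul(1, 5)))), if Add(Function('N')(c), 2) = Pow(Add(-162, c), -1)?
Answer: Add(Rational(513428, 161), Mul(2, Pow(1661, Rational(1, 2)))) ≈ 3270.5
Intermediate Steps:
y = 3191 (y = Add(3195, -4) = 3191)
Function('N')(c) = Add(-2, Pow(Add(-162, c), -1))
d = Mul(2, Pow(1661, Rational(1, 2))) (d = Pow(Add(6613, 31), Rational(1, 2)) = Pow(6644, Rational(1, 2)) = Mul(2, Pow(1661, Rational(1, 2))) ≈ 81.511)
Add(Add(d, y), Function('N')(Add(-4, Mul(1, 5)))) = Add(Add(Mul(2, Pow(1661, Rational(1, 2))), 3191), Mul(Pow(Add(-162, Add(-4, Mul(1, 5))), -1), Add(325, Mul(-2, Add(-4, Mul(1, 5)))))) = Add(Add(3191, Mul(2, Pow(1661, Rational(1, 2)))), Mul(Pow(Add(-162, Add(-4, 5)), -1), Add(325, Mul(-2, Add(-4, 5))))) = Add(Add(3191, Mul(2, Pow(1661, Rational(1, 2)))), Mul(Pow(Add(-162, 1), -1), Add(325, Mul(-2, 1)))) = Add(Add(3191, Mul(2, Pow(1661, Rational(1, 2)))), Mul(Pow(-161, -1), Add(325, -2))) = Add(Add(3191, Mul(2, Pow(1661, Rational(1, 2)))), Mul(Rational(-1, 161), 323)) = Add(Add(3191, Mul(2, Pow(1661, Rational(1, 2)))), Rational(-323, 161)) = Add(Rational(513428, 161), Mul(2, Pow(1661, Rational(1, 2))))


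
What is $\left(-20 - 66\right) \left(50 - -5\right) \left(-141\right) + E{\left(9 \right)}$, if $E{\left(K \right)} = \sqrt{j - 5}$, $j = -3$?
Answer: $666930 + 2 i \sqrt{2} \approx 6.6693 \cdot 10^{5} + 2.8284 i$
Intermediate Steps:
$E{\left(K \right)} = 2 i \sqrt{2}$ ($E{\left(K \right)} = \sqrt{-3 - 5} = \sqrt{-8} = 2 i \sqrt{2}$)
$\left(-20 - 66\right) \left(50 - -5\right) \left(-141\right) + E{\left(9 \right)} = \left(-20 - 66\right) \left(50 - -5\right) \left(-141\right) + 2 i \sqrt{2} = - 86 \left(50 + 5\right) \left(-141\right) + 2 i \sqrt{2} = \left(-86\right) 55 \left(-141\right) + 2 i \sqrt{2} = \left(-4730\right) \left(-141\right) + 2 i \sqrt{2} = 666930 + 2 i \sqrt{2}$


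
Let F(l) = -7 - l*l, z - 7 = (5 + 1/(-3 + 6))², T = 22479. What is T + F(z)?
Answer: 1718471/81 ≈ 21216.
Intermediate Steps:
z = 319/9 (z = 7 + (5 + 1/(-3 + 6))² = 7 + (5 + 1/3)² = 7 + (5 + ⅓)² = 7 + (16/3)² = 7 + 256/9 = 319/9 ≈ 35.444)
F(l) = -7 - l²
T + F(z) = 22479 + (-7 - (319/9)²) = 22479 + (-7 - 1*101761/81) = 22479 + (-7 - 101761/81) = 22479 - 102328/81 = 1718471/81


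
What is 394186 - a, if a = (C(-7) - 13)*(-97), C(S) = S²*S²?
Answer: 625822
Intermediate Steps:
C(S) = S⁴
a = -231636 (a = ((-7)⁴ - 13)*(-97) = (2401 - 13)*(-97) = 2388*(-97) = -231636)
394186 - a = 394186 - 1*(-231636) = 394186 + 231636 = 625822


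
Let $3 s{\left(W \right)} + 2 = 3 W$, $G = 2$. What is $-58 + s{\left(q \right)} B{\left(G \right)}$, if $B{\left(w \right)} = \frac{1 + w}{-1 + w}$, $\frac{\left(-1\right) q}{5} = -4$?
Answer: $0$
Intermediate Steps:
$q = 20$ ($q = \left(-5\right) \left(-4\right) = 20$)
$s{\left(W \right)} = - \frac{2}{3} + W$ ($s{\left(W \right)} = - \frac{2}{3} + \frac{3 W}{3} = - \frac{2}{3} + W$)
$B{\left(w \right)} = \frac{1 + w}{-1 + w}$
$-58 + s{\left(q \right)} B{\left(G \right)} = -58 + \left(- \frac{2}{3} + 20\right) \frac{1 + 2}{-1 + 2} = -58 + \frac{58 \cdot 1^{-1} \cdot 3}{3} = -58 + \frac{58 \cdot 1 \cdot 3}{3} = -58 + \frac{58}{3} \cdot 3 = -58 + 58 = 0$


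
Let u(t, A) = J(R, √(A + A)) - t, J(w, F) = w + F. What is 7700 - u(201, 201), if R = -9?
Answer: 7910 - √402 ≈ 7890.0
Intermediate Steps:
J(w, F) = F + w
u(t, A) = -9 - t + √2*√A (u(t, A) = (√(A + A) - 9) - t = (√(2*A) - 9) - t = (√2*√A - 9) - t = (-9 + √2*√A) - t = -9 - t + √2*√A)
7700 - u(201, 201) = 7700 - (-9 - 1*201 + √2*√201) = 7700 - (-9 - 201 + √402) = 7700 - (-210 + √402) = 7700 + (210 - √402) = 7910 - √402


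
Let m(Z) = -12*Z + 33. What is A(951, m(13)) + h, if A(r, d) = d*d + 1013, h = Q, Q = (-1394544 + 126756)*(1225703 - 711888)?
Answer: -651408475078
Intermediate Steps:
m(Z) = 33 - 12*Z
Q = -651408491220 (Q = -1267788*513815 = -651408491220)
h = -651408491220
A(r, d) = 1013 + d² (A(r, d) = d² + 1013 = 1013 + d²)
A(951, m(13)) + h = (1013 + (33 - 12*13)²) - 651408491220 = (1013 + (33 - 156)²) - 651408491220 = (1013 + (-123)²) - 651408491220 = (1013 + 15129) - 651408491220 = 16142 - 651408491220 = -651408475078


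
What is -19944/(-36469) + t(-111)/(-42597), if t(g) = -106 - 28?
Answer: 854441414/1553469993 ≈ 0.55002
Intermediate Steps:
t(g) = -134
-19944/(-36469) + t(-111)/(-42597) = -19944/(-36469) - 134/(-42597) = -19944*(-1/36469) - 134*(-1/42597) = 19944/36469 + 134/42597 = 854441414/1553469993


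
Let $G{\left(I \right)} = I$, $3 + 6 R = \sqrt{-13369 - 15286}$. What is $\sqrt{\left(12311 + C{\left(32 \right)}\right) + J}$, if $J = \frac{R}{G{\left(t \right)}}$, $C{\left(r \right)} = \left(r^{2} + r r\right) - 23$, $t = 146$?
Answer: $\frac{\sqrt{2750274927 + 219 i \sqrt{28655}}}{438} \approx 119.73 + 0.00080696 i$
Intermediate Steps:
$R = - \frac{1}{2} + \frac{i \sqrt{28655}}{6}$ ($R = - \frac{1}{2} + \frac{\sqrt{-13369 - 15286}}{6} = - \frac{1}{2} + \frac{\sqrt{-28655}}{6} = - \frac{1}{2} + \frac{i \sqrt{28655}}{6} \approx -0.5 + 28.213 i$)
$C{\left(r \right)} = -23 + 2 r^{2}$ ($C{\left(r \right)} = \left(r^{2} + r^{2}\right) - 23 = 2 r^{2} - 23 = -23 + 2 r^{2}$)
$J = - \frac{1}{292} + \frac{i \sqrt{28655}}{876}$ ($J = \frac{- \frac{1}{2} + \frac{i \sqrt{28655}}{6}}{146} = \left(- \frac{1}{2} + \frac{i \sqrt{28655}}{6}\right) \frac{1}{146} = - \frac{1}{292} + \frac{i \sqrt{28655}}{876} \approx -0.0034247 + 0.19324 i$)
$\sqrt{\left(12311 + C{\left(32 \right)}\right) + J} = \sqrt{\left(12311 - \left(23 - 2 \cdot 32^{2}\right)\right) - \left(\frac{1}{292} - \frac{i \sqrt{28655}}{876}\right)} = \sqrt{\left(12311 + \left(-23 + 2 \cdot 1024\right)\right) - \left(\frac{1}{292} - \frac{i \sqrt{28655}}{876}\right)} = \sqrt{\left(12311 + \left(-23 + 2048\right)\right) - \left(\frac{1}{292} - \frac{i \sqrt{28655}}{876}\right)} = \sqrt{\left(12311 + 2025\right) - \left(\frac{1}{292} - \frac{i \sqrt{28655}}{876}\right)} = \sqrt{14336 - \left(\frac{1}{292} - \frac{i \sqrt{28655}}{876}\right)} = \sqrt{\frac{4186111}{292} + \frac{i \sqrt{28655}}{876}}$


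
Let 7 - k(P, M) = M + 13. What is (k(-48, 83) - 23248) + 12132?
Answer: -11205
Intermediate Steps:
k(P, M) = -6 - M (k(P, M) = 7 - (M + 13) = 7 - (13 + M) = 7 + (-13 - M) = -6 - M)
(k(-48, 83) - 23248) + 12132 = ((-6 - 1*83) - 23248) + 12132 = ((-6 - 83) - 23248) + 12132 = (-89 - 23248) + 12132 = -23337 + 12132 = -11205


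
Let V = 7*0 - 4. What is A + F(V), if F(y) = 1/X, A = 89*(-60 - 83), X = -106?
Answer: -1349063/106 ≈ -12727.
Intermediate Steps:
A = -12727 (A = 89*(-143) = -12727)
V = -4 (V = 0 - 4 = -4)
F(y) = -1/106 (F(y) = 1/(-106) = -1/106)
A + F(V) = -12727 - 1/106 = -1349063/106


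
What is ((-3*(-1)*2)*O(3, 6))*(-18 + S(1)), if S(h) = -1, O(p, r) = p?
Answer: -342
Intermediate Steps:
((-3*(-1)*2)*O(3, 6))*(-18 + S(1)) = ((-3*(-1)*2)*3)*(-18 - 1) = ((3*2)*3)*(-19) = (6*3)*(-19) = 18*(-19) = -342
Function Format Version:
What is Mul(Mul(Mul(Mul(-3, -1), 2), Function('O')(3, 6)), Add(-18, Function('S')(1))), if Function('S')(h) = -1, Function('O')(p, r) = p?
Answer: -342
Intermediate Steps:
Mul(Mul(Mul(Mul(-3, -1), 2), Function('O')(3, 6)), Add(-18, Function('S')(1))) = Mul(Mul(Mul(Mul(-3, -1), 2), 3), Add(-18, -1)) = Mul(Mul(Mul(3, 2), 3), -19) = Mul(Mul(6, 3), -19) = Mul(18, -19) = -342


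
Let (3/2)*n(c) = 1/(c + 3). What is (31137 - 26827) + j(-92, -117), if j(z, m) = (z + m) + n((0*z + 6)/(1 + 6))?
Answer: 332195/81 ≈ 4101.2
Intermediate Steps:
n(c) = 2/(3*(3 + c)) (n(c) = 2/(3*(c + 3)) = 2/(3*(3 + c)))
j(z, m) = 14/81 + m + z (j(z, m) = (z + m) + 2/(3*(3 + (0*z + 6)/(1 + 6))) = (m + z) + 2/(3*(3 + (0 + 6)/7)) = (m + z) + 2/(3*(3 + 6*(1/7))) = (m + z) + 2/(3*(3 + 6/7)) = (m + z) + 2/(3*(27/7)) = (m + z) + (2/3)*(7/27) = (m + z) + 14/81 = 14/81 + m + z)
(31137 - 26827) + j(-92, -117) = (31137 - 26827) + (14/81 - 117 - 92) = 4310 - 16915/81 = 332195/81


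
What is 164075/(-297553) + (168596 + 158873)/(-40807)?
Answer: -104134791882/12142245271 ≈ -8.5762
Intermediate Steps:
164075/(-297553) + (168596 + 158873)/(-40807) = 164075*(-1/297553) + 327469*(-1/40807) = -164075/297553 - 327469/40807 = -104134791882/12142245271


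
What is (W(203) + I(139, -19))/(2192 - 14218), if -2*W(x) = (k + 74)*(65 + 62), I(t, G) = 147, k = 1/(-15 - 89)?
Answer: 946689/2501408 ≈ 0.37846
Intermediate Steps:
k = -1/104 (k = 1/(-104) = -1/104 ≈ -0.0096154)
W(x) = -977265/208 (W(x) = -(-1/104 + 74)*(65 + 62)/2 = -7695*127/208 = -½*977265/104 = -977265/208)
(W(203) + I(139, -19))/(2192 - 14218) = (-977265/208 + 147)/(2192 - 14218) = -946689/208/(-12026) = -946689/208*(-1/12026) = 946689/2501408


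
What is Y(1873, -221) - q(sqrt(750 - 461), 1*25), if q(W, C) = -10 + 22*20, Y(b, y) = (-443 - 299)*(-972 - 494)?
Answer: 1087342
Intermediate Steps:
Y(b, y) = 1087772 (Y(b, y) = -742*(-1466) = 1087772)
q(W, C) = 430 (q(W, C) = -10 + 440 = 430)
Y(1873, -221) - q(sqrt(750 - 461), 1*25) = 1087772 - 1*430 = 1087772 - 430 = 1087342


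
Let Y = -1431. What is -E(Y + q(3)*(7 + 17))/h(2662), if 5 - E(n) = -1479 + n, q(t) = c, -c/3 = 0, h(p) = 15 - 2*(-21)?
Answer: -2915/57 ≈ -51.140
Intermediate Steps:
h(p) = 57 (h(p) = 15 + 42 = 57)
c = 0 (c = -3*0 = 0)
q(t) = 0
E(n) = 1484 - n (E(n) = 5 - (-1479 + n) = 5 + (1479 - n) = 1484 - n)
-E(Y + q(3)*(7 + 17))/h(2662) = -(1484 - (-1431 + 0*(7 + 17)))/57 = -(1484 - (-1431 + 0*24))/57 = -(1484 - (-1431 + 0))/57 = -(1484 - 1*(-1431))/57 = -(1484 + 1431)/57 = -2915/57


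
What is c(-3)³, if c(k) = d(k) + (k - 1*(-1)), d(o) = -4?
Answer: -216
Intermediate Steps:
c(k) = -3 + k (c(k) = -4 + (k - 1*(-1)) = -4 + (k + 1) = -4 + (1 + k) = -3 + k)
c(-3)³ = (-3 - 3)³ = (-6)³ = -216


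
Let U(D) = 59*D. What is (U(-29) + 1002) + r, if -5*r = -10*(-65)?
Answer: -839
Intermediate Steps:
r = -130 (r = -(-2)*(-65) = -⅕*650 = -130)
(U(-29) + 1002) + r = (59*(-29) + 1002) - 130 = (-1711 + 1002) - 130 = -709 - 130 = -839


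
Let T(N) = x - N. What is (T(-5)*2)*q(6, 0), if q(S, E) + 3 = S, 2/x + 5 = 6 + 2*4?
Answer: 94/3 ≈ 31.333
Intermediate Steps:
x = 2/9 (x = 2/(-5 + (6 + 2*4)) = 2/(-5 + (6 + 8)) = 2/(-5 + 14) = 2/9 ≈ 0.22222)
q(S, E) = -3 + S
T(N) = 2/9 - N
(T(-5)*2)*q(6, 0) = ((2/9 - 1*(-5))*2)*(-3 + 6) = ((2/9 + 5)*2)*3 = ((47/9)*2)*3 = (94/9)*3 = 94/3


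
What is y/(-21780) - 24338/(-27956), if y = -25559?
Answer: 311152261/152220420 ≈ 2.0441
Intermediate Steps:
y/(-21780) - 24338/(-27956) = -25559/(-21780) - 24338/(-27956) = -25559*(-1/21780) - 24338*(-1/27956) = 25559/21780 + 12169/13978 = 311152261/152220420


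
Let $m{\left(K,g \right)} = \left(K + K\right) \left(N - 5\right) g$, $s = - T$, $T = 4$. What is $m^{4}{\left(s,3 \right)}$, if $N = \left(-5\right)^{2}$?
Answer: $53084160000$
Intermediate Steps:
$N = 25$
$s = -4$ ($s = \left(-1\right) 4 = -4$)
$m{\left(K,g \right)} = 40 K g$ ($m{\left(K,g \right)} = \left(K + K\right) \left(25 - 5\right) g = 2 K 20 g = 40 K g$)
$m^{4}{\left(s,3 \right)} = \left(40 \left(-4\right) 3\right)^{4} = \left(-480\right)^{4} = 53084160000$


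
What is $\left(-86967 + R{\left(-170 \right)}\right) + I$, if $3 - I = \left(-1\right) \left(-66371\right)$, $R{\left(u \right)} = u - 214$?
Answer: $-153719$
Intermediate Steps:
$R{\left(u \right)} = -214 + u$
$I = -66368$ ($I = 3 - \left(-1\right) \left(-66371\right) = 3 - 66371 = -66368$)
$\left(-86967 + R{\left(-170 \right)}\right) + I = \left(-86967 - 384\right) - 66368 = -87351 - 66368 = -153719$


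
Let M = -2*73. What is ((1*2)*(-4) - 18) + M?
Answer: -172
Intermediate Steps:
M = -146
((1*2)*(-4) - 18) + M = ((1*2)*(-4) - 18) - 146 = (2*(-4) - 18) - 146 = (-8 - 18) - 146 = -26 - 146 = -172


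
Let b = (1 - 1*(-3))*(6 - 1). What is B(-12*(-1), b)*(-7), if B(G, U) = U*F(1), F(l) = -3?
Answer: 420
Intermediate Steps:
b = 20 (b = (1 + 3)*5 = 4*5 = 20)
B(G, U) = -3*U (B(G, U) = U*(-3) = -3*U)
B(-12*(-1), b)*(-7) = -3*20*(-7) = -60*(-7) = 420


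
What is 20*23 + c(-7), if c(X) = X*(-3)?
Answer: 481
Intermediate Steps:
c(X) = -3*X
20*23 + c(-7) = 20*23 - 3*(-7) = 460 + 21 = 481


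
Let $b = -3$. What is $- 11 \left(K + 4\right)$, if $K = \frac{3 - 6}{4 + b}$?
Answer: $-11$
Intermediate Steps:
$K = -3$ ($K = \frac{3 - 6}{4 - 3} = - \frac{3}{1} = \left(-3\right) 1 = -3$)
$- 11 \left(K + 4\right) = - 11 \left(-3 + 4\right) = \left(-11\right) 1 = -11$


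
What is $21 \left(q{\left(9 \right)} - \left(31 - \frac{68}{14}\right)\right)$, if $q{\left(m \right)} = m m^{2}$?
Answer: $14760$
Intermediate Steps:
$q{\left(m \right)} = m^{3}$
$21 \left(q{\left(9 \right)} - \left(31 - \frac{68}{14}\right)\right) = 21 \left(9^{3} - \left(31 - \frac{68}{14}\right)\right) = 21 \left(729 + \left(68 \cdot \frac{1}{14} - 31\right)\right) = 21 \left(729 + \left(\frac{34}{7} - 31\right)\right) = 21 \left(729 - \frac{183}{7}\right) = 21 \cdot \frac{4920}{7} = 14760$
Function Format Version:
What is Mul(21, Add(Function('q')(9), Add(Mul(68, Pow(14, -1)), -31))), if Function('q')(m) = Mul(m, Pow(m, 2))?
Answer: 14760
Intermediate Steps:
Function('q')(m) = Pow(m, 3)
Mul(21, Add(Function('q')(9), Add(Mul(68, Pow(14, -1)), -31))) = Mul(21, Add(Pow(9, 3), Add(Mul(68, Pow(14, -1)), -31))) = Mul(21, Add(729, Add(Mul(68, Rational(1, 14)), -31))) = Mul(21, Add(729, Add(Rational(34, 7), -31))) = Mul(21, Add(729, Rational(-183, 7))) = Mul(21, Rational(4920, 7)) = 14760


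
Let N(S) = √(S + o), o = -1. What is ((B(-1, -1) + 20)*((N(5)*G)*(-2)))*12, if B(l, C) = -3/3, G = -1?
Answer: 912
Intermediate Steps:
B(l, C) = -1 (B(l, C) = -3*⅓ = -1)
N(S) = √(-1 + S) (N(S) = √(S - 1) = √(-1 + S))
((B(-1, -1) + 20)*((N(5)*G)*(-2)))*12 = ((-1 + 20)*((√(-1 + 5)*(-1))*(-2)))*12 = (19*((√4*(-1))*(-2)))*12 = (19*((2*(-1))*(-2)))*12 = (19*(-2*(-2)))*12 = (19*4)*12 = 76*12 = 912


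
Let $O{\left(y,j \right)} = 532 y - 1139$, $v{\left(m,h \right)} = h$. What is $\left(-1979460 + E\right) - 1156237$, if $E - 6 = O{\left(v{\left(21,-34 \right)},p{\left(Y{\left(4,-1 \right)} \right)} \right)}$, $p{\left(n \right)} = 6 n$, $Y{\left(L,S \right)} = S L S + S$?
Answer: $-3154918$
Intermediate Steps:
$Y{\left(L,S \right)} = S + L S^{2}$ ($Y{\left(L,S \right)} = L S S + S = L S^{2} + S = S + L S^{2}$)
$O{\left(y,j \right)} = -1139 + 532 y$
$E = -19221$ ($E = 6 + \left(-1139 + 532 \left(-34\right)\right) = 6 - 19227 = -19221$)
$\left(-1979460 + E\right) - 1156237 = \left(-1979460 - 19221\right) - 1156237 = -1998681 - 1156237 = -3154918$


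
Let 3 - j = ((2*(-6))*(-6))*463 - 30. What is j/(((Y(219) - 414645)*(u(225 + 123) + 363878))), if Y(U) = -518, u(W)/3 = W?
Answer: 1959/8911888958 ≈ 2.1982e-7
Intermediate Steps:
u(W) = 3*W
j = -33303 (j = 3 - (((2*(-6))*(-6))*463 - 30) = 3 - (-12*(-6)*463 - 30) = 3 - (72*463 - 30) = 3 - (33336 - 30) = 3 - 1*33306 = 3 - 33306 = -33303)
j/(((Y(219) - 414645)*(u(225 + 123) + 363878))) = -33303*1/((-518 - 414645)*(3*(225 + 123) + 363878)) = -33303*(-1/(415163*(3*348 + 363878))) = -33303*(-1/(415163*(1044 + 363878))) = -33303/((-415163*364922)) = -33303/(-151502112286) = -33303*(-1/151502112286) = 1959/8911888958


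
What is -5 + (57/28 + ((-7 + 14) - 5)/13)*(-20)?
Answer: -4440/91 ≈ -48.791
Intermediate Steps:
-5 + (57/28 + ((-7 + 14) - 5)/13)*(-20) = -5 + (57*(1/28) + (7 - 5)*(1/13))*(-20) = -5 + (57/28 + 2*(1/13))*(-20) = -5 + (57/28 + 2/13)*(-20) = -5 + (797/364)*(-20) = -5 - 3985/91 = -4440/91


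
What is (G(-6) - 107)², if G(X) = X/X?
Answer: 11236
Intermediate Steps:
G(X) = 1
(G(-6) - 107)² = (1 - 107)² = (-106)² = 11236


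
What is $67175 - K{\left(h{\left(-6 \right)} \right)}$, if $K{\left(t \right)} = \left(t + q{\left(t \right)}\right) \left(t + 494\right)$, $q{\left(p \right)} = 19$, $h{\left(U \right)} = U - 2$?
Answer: $61829$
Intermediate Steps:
$h{\left(U \right)} = -2 + U$ ($h{\left(U \right)} = U - 2 = -2 + U$)
$K{\left(t \right)} = \left(19 + t\right) \left(494 + t\right)$ ($K{\left(t \right)} = \left(t + 19\right) \left(t + 494\right) = \left(19 + t\right) \left(494 + t\right)$)
$67175 - K{\left(h{\left(-6 \right)} \right)} = 67175 - \left(9386 + \left(-2 - 6\right)^{2} + 513 \left(-2 - 6\right)\right) = 67175 - \left(9386 + \left(-8\right)^{2} + 513 \left(-8\right)\right) = 67175 - \left(9386 + 64 - 4104\right) = 67175 - 5346 = 61829$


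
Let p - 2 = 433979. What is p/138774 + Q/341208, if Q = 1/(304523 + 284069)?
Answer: 14526233668579865/4645050246716544 ≈ 3.1273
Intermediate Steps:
p = 433981 (p = 2 + 433979 = 433981)
Q = 1/588592 ≈ 1.6990e-6
p/138774 + Q/341208 = 433981/138774 + (1/588592)/341208 = 433981*(1/138774) + (1/588592)*(1/341208) = 433981/138774 + 1/200832299136 = 14526233668579865/4645050246716544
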